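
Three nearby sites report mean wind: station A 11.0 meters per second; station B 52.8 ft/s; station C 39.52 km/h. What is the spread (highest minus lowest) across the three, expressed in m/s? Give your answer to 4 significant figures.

5.116 m/s

station B: 52.8 ft/s = 16.09344 m/s.
station C: 39.52 km/h = 10.97778 m/s.
Spread: 16.09344 − 10.97778 = 5.116 m/s.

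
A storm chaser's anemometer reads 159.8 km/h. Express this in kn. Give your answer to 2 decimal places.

86.29 kt

1 km/h = 0.539957 kt, so 159.8 × 0.539957 = 86.29 kt.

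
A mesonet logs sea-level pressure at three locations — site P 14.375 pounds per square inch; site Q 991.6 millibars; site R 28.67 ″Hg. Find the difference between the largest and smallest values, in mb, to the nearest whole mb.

21 mb

site P: 14.375 psi = 991.12 mb.
site R: 28.67 inHg = 970.88 mb.
Spread: 991.60 − 970.88 = 21 mb.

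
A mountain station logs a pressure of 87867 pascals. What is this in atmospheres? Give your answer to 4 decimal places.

0.8672 atm

1 Pa = 9.86923e-06 atm, so 87867 × 9.86923e-06 = 0.8672 atm.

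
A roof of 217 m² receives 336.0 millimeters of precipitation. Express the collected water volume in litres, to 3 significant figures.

72900 litres

1 mm over 1 m² is 1 L, so volume = 336 × 217 = 72912 L ≈ 72900 L.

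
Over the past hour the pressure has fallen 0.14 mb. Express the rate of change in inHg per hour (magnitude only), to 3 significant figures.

0.14 mb / 1 h × 0.02953 inHg/mb = 0.00413 inHg/h.

0.00413 inHg per hour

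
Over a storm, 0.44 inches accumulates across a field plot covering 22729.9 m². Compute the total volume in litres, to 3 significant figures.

254000 litres

Depth: 0.44 in × 25.4 = 11.176 mm.
1 mm over 1 m² is 1 L, so volume = 11.176 × 22729.9 = 254029.36 L ≈ 254000 L.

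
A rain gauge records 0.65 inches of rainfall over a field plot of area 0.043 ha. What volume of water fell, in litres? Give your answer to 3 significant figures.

7100 litres

Depth: 0.65 in × 25.4 = 16.51 mm.
Area: 0.043 ha = 430 m².
1 mm over 1 m² is 1 L, so volume = 16.51 × 430 = 7099.3 L ≈ 7100 L.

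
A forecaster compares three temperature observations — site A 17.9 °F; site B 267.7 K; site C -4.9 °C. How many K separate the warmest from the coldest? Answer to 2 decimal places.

2.93 K

site A: 17.9 °F = -7.833 °C.
site B: 267.7 K = -5.450 °C.
Spread: (-4.900) − (-7.833) = 2.933 °C.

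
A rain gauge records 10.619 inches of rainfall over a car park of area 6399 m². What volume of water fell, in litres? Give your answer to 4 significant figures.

Depth: 10.619 in × 25.4 = 269.7226 mm.
1 mm over 1 m² is 1 L, so volume = 269.7226 × 6399 = 1725954.9 L ≈ 1726000 L.

1726000 litres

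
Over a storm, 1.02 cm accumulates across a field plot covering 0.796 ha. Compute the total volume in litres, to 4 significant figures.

81190 litres

Depth: 1.02 cm × 10 = 10.2 mm.
Area: 0.796 ha = 7960 m².
1 mm over 1 m² is 1 L, so volume = 10.2 × 7960 = 81192 L ≈ 81190 L.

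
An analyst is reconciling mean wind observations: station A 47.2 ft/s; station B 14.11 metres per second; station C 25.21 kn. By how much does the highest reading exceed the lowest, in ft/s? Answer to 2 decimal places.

4.65 ft/s

station B: 14.11 m/s = 46.2927 ft/s.
station C: 25.21 kt = 42.5497 ft/s.
Spread: 47.2000 − 42.5497 = 4.65 ft/s.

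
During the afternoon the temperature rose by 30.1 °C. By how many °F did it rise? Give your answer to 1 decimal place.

For a temperature change the 32° offset cancels: Δ°F = 30.1 × 1.8 = 54.2 °F.

54.2 °F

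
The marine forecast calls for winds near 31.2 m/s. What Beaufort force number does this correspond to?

31.2 m/s lies in the Beaufort 11 band (violent storm, 28.5–32.6 m/s).

Beaufort force 11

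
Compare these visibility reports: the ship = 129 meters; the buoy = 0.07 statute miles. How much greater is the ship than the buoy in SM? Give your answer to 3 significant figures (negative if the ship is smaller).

the ship: 129 m = 0.080157 SM.
Difference: 0.080157 − 0.070000 = 0.0102 SM.

0.0102 SM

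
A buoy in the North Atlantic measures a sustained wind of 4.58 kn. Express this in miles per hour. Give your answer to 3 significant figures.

5.27 mph

1 kt = 1.15078 mph, so 4.58 × 1.15078 = 5.27 mph.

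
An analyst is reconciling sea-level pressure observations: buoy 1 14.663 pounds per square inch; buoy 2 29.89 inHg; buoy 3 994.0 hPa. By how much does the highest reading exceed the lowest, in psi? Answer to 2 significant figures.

buoy 2: 29.89 inHg = 14.6806 psi.
buoy 3: 994.0 hPa = 14.4168 psi.
Spread: 14.6806 − 14.4168 = 0.26 psi.

0.26 psi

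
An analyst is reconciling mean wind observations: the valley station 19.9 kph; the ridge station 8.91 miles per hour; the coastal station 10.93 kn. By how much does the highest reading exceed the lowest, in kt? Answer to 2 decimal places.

3.19 kt

the valley station: 19.9 km/h = 10.7451 kt.
the ridge station: 8.91 mph = 7.7426 kt.
Spread: 10.9300 − 7.7426 = 3.19 kt.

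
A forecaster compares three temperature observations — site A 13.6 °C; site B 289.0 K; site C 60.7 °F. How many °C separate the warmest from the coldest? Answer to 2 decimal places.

site B: 289.0 K = 15.850 °C.
site C: 60.7 °F = 15.944 °C.
Spread: 15.944 − 13.600 = 2.344 °C.

2.34 °C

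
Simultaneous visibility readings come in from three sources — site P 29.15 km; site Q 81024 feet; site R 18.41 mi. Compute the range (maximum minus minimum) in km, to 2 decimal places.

site Q: 81024 ft = 24.6961 km.
site R: 18.41 SM = 29.6280 km.
Spread: 29.6280 − 24.6961 = 4.93 km.

4.93 km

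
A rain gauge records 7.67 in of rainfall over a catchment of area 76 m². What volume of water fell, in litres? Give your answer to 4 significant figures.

Depth: 7.67 in × 25.4 = 194.818 mm.
1 mm over 1 m² is 1 L, so volume = 194.818 × 76 = 14806.168 L ≈ 14810 L.

14810 litres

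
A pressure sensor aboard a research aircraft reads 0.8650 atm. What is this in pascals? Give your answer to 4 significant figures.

87650 Pa

1 atm = 101325 Pa, so 0.8650 × 101325 = 87650 Pa.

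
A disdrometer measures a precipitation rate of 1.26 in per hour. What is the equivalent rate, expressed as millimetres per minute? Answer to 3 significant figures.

0.533 mm/minute

1.26 in/hour × 25.4 mm/in × 0.0166667 hour/minute = 0.533 mm/minute.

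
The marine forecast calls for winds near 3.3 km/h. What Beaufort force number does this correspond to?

Beaufort force 1

3.3 km/h = 0.9 m/s, which is Beaufort 1 (light air, 0.3–1.5 m/s).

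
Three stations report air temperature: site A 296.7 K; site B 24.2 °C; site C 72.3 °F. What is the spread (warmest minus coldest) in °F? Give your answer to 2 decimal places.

3.26 °F

site A: 296.7 K = 23.550 °C.
site C: 72.3 °F = 22.389 °C.
Spread: 24.200 − 22.389 = 1.811 °C = 3.26 °F.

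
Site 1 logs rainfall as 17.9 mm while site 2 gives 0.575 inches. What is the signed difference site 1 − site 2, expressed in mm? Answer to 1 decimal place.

site 2: 0.575 in = 14.605 mm.
Difference: 17.900 − 14.605 = 3.3 mm.

3.3 mm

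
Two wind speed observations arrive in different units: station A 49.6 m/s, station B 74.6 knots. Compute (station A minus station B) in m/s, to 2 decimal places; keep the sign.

station B: 74.6 kt = 38.3776 m/s.
Difference: 49.6000 − 38.3776 = 11.22 m/s.

11.22 m/s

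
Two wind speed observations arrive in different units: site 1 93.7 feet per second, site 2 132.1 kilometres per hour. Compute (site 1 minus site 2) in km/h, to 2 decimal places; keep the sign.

site 1: 93.7 ft/s = 102.8151 km/h.
Difference: 102.8151 − 132.1000 = -29.28 km/h.

-29.28 km/h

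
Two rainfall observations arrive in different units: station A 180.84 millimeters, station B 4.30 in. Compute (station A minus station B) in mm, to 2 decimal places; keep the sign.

station B: 4.30 in = 109.2200 mm.
Difference: 180.8400 − 109.2200 = 71.62 mm.

71.62 mm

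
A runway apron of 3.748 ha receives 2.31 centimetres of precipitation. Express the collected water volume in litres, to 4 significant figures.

Depth: 2.31 cm × 10 = 23.1 mm.
Area: 3.748 ha = 37480 m².
1 mm over 1 m² is 1 L, so volume = 23.1 × 37480 = 865788 L ≈ 865800 L.

865800 litres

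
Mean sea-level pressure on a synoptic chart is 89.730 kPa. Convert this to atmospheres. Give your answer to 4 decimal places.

1 kPa = 0.00986923 atm, so 89.730 × 0.00986923 = 0.8856 atm.

0.8856 atm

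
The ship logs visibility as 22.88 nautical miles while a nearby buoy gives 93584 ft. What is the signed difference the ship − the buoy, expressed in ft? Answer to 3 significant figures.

the ship: 22.88 nmi = 139021.52 ft.
Difference: 139021.52 − 93584.00 = 45400 ft.

45400 ft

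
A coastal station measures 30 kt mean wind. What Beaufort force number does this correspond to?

30 kt lies in the Beaufort 7 band (near gale, 28–33 kt).

Beaufort force 7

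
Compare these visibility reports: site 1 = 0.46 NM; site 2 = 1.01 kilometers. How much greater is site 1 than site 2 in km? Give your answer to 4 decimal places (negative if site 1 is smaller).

-0.1581 km

site 1: 0.46 nmi = 0.851920 km.
Difference: 0.851920 − 1.010000 = -0.1581 km.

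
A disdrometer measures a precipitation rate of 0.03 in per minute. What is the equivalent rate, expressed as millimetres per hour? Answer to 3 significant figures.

0.03 in/minute × 25.4 mm/in × 60 minute/hour = 45.7 mm/hour.

45.7 mm/hour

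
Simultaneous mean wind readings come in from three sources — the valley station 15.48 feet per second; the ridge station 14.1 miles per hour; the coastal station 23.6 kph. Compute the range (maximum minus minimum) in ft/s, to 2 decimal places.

the ridge station: 14.1 mph = 20.6800 ft/s.
the coastal station: 23.6 km/h = 21.5077 ft/s.
Spread: 21.5077 − 15.4800 = 6.03 ft/s.

6.03 ft/s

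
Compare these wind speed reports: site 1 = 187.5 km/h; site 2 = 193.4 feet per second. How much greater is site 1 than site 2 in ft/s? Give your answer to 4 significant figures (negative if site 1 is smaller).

site 1: 187.5 km/h = 170.8771 ft/s.
Difference: 170.8771 − 193.4000 = -22.52 ft/s.

-22.52 ft/s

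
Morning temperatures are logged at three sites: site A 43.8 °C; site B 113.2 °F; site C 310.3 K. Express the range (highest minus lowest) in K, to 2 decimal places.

7.96 K

site B: 113.2 °F = 45.111 °C.
site C: 310.3 K = 37.150 °C.
Spread: 45.111 − 37.150 = 7.961 °C.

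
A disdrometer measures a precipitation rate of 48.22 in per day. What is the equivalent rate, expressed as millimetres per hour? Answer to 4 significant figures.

48.22 in/day × 25.4 mm/in × 0.0416667 day/hour = 51.03 mm/hour.

51.03 mm/hour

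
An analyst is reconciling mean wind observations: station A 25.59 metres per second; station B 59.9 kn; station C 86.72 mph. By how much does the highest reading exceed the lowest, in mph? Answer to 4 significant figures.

29.48 mph

station A: 25.59 m/s = 57.2432 mph.
station B: 59.9 kt = 68.9317 mph.
Spread: 86.7200 − 57.2432 = 29.48 mph.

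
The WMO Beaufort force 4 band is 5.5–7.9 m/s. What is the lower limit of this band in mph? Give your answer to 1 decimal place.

5.5–7.9 m/s × 2.237 = 12.3–17.7 mph.

12.3 mph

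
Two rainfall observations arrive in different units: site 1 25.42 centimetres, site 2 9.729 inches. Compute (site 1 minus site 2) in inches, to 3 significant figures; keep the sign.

site 1: 25.42 cm = 10.00787 in.
Difference: 10.00787 − 9.72900 = 0.279 in.

0.279 in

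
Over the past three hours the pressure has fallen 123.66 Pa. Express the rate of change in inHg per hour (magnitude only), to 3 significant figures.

0.0122 inHg per hour

123.66 Pa / 3 h × 0.0002953 inHg/Pa = 0.0122 inHg/h.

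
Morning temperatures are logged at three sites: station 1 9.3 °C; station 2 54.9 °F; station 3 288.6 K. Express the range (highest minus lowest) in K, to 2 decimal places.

station 2: 54.9 °F = 12.722 °C.
station 3: 288.6 K = 15.450 °C.
Spread: 15.450 − 9.300 = 6.150 °C.

6.15 K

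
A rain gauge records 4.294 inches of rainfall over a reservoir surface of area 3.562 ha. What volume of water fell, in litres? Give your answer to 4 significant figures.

3885000 litres

Depth: 4.294 in × 25.4 = 109.0676 mm.
Area: 3.562 ha = 35620 m².
1 mm over 1 m² is 1 L, so volume = 109.0676 × 35620 = 3884987.9 L ≈ 3885000 L.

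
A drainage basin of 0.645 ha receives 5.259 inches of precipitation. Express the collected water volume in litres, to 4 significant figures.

861600 litres

Depth: 5.259 in × 25.4 = 133.5786 mm.
Area: 0.645 ha = 6450 m².
1 mm over 1 m² is 1 L, so volume = 133.5786 × 6450 = 861581.97 L ≈ 861600 L.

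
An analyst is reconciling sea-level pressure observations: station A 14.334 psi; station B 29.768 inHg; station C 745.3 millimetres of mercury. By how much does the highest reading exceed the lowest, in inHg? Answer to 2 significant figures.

0.58 inHg

station A: 14.334 psi = 29.1843 inHg.
station C: 745.3 mmHg = 29.3425 inHg.
Spread: 29.7680 − 29.1843 = 0.58 inHg.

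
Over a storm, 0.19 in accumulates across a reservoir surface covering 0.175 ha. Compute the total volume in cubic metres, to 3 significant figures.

8.45 cubic metres

Depth: 0.19 in × 25.4 = 4.826 mm.
Area: 0.175 ha = 1750 m².
1 mm over 1 m² is 1 L, so volume = 4.826 × 1750 = 8445.5 L = 8.45 m³.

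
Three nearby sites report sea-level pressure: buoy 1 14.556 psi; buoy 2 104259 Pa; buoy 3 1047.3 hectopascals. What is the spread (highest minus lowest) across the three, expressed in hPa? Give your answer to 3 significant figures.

43.7 hPa

buoy 1: 14.556 psi = 1003.601 hPa.
buoy 2: 104259 Pa = 1042.590 hPa.
Spread: 1047.300 − 1003.601 = 43.7 hPa.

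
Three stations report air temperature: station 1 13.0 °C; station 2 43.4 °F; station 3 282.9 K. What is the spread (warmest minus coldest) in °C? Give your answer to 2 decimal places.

station 2: 43.4 °F = 6.333 °C.
station 3: 282.9 K = 9.750 °C.
Spread: 13.000 − 6.333 = 6.667 °C.

6.67 °C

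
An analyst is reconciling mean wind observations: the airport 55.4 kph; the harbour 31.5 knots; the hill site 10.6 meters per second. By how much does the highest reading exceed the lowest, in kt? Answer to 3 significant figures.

the airport: 55.4 km/h = 29.914 kt.
the hill site: 10.6 m/s = 20.605 kt.
Spread: 31.500 − 20.605 = 10.9 kt.

10.9 kt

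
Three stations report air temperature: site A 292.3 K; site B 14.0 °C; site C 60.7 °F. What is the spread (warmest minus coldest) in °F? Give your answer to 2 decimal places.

site A: 292.3 K = 19.150 °C.
site C: 60.7 °F = 15.944 °C.
Spread: 19.150 − 14.000 = 5.150 °C = 9.27 °F.

9.27 °F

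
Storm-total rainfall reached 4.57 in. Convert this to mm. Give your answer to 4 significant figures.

116.1 mm

1 in = 25.4 mm, so 4.57 × 25.4 = 116.1 mm.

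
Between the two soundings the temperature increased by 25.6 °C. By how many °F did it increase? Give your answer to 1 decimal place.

46.1 °F

Converting a difference, only the 9/5 scale factor applies: Δ°F = 25.6 × 1.8 = 46.1 °F.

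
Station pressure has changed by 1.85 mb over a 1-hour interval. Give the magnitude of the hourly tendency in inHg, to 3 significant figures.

0.0546 inHg per hour

1.85 mb / 1 h × 0.02953 inHg/mb = 0.0546 inHg/h.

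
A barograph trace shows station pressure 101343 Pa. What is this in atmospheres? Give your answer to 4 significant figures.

1.000 atm

1 Pa = 9.86923e-06 atm, so 101343 × 9.86923e-06 = 1.000 atm.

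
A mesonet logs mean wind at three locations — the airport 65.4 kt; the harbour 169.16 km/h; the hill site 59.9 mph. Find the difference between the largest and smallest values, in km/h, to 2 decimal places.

72.76 km/h

the airport: 65.4 kt = 121.1208 km/h.
the hill site: 59.9 mph = 96.3997 km/h.
Spread: 169.1600 − 96.3997 = 72.76 km/h.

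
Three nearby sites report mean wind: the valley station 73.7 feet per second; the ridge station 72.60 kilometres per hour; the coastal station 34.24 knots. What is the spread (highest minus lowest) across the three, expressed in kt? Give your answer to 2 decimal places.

the valley station: 73.7 ft/s = 43.6661 kt.
the ridge station: 72.60 km/h = 39.2009 kt.
Spread: 43.6661 − 34.2400 = 9.43 kt.

9.43 kt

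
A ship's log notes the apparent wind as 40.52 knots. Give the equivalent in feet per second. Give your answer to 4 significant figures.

68.39 ft/s

1 kt = 1.68781 ft/s, so 40.52 × 1.68781 = 68.39 ft/s.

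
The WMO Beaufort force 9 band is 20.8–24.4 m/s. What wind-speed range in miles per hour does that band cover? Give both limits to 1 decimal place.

20.8–24.4 m/s × 2.237 = 46.5–54.6 mph.

46.5 to 54.6 mph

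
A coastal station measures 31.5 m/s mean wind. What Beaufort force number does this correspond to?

Beaufort force 11

31.5 m/s lies in the Beaufort 11 band (violent storm, 28.5–32.6 m/s).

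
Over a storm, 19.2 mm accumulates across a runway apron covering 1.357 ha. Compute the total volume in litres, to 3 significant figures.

261000 litres

Area: 1.357 ha = 13570 m².
1 mm over 1 m² is 1 L, so volume = 19.2 × 13570 = 260544 L ≈ 261000 L.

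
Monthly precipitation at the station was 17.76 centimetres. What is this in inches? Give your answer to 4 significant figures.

1 cm = 0.393701 in, so 17.76 × 0.393701 = 6.992 in.

6.992 in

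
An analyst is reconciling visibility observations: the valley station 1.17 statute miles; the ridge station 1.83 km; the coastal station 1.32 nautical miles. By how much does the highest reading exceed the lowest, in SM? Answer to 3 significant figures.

0.382 SM

the ridge station: 1.83 km = 1.13711 SM.
the coastal station: 1.32 nmi = 1.51903 SM.
Spread: 1.51903 − 1.13711 = 0.382 SM.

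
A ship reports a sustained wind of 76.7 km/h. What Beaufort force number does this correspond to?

76.7 km/h = 21.3 m/s, which is Beaufort 9 (strong gale, 20.8–24.4 m/s).

Beaufort force 9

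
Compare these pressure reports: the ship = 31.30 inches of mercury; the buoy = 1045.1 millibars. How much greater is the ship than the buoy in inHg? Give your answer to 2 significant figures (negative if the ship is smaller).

0.44 inHg

the buoy: 1045.1 mb = 30.8618 inHg.
Difference: 31.3000 − 30.8618 = 0.44 inHg.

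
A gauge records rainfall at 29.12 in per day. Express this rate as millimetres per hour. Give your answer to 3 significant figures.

29.12 in/day × 25.4 mm/in × 0.0416667 day/hour = 30.8 mm/hour.

30.8 mm/hour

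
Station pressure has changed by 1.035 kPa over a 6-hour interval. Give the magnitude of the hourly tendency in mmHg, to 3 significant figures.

1.035 kPa / 6 h × 7.50062 mmHg/kPa = 1.29 mmHg/h.

1.29 mmHg per hour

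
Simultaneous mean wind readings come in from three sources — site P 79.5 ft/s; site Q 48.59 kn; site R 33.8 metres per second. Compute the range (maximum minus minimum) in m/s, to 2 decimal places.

site P: 79.5 ft/s = 24.2316 m/s.
site Q: 48.59 kt = 24.9969 m/s.
Spread: 33.8000 − 24.2316 = 9.57 m/s.

9.57 m/s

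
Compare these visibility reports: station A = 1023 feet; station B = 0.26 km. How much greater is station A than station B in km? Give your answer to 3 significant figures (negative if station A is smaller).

0.0518 km

station A: 1023 ft = 0.311810 km.
Difference: 0.311810 − 0.260000 = 0.0518 km.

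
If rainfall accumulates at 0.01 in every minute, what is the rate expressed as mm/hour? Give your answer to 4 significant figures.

15.24 mm/hour

0.01 in/minute × 25.4 mm/in × 60 minute/hour = 15.24 mm/hour.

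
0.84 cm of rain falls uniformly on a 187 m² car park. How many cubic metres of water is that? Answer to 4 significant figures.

1.571 cubic metres

Depth: 0.84 cm × 10 = 8.4 mm.
1 mm over 1 m² is 1 L, so volume = 8.4 × 187 = 1570.8 L = 1.571 m³.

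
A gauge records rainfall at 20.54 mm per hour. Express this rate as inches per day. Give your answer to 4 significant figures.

19.41 in/day

20.54 mm/hour × 0.0393701 in/mm × 24 hour/day = 19.41 in/day.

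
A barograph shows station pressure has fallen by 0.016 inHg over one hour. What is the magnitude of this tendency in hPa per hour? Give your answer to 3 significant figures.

0.016 inHg / 1 h × 33.8639 hPa/inHg = 0.542 hPa/h.

0.542 hPa per hour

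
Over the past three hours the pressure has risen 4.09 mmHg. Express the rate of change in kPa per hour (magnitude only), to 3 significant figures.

0.182 kPa per hour

4.09 mmHg / 3 h × 0.133322 kPa/mmHg = 0.182 kPa/h.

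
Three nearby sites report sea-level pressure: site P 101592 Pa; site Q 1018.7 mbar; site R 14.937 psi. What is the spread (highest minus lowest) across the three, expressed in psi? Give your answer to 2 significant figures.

site P: 101592 Pa = 14.7347 psi.
site Q: 1018.7 mb = 14.7750 psi.
Spread: 14.9370 − 14.7347 = 0.20 psi.

0.20 psi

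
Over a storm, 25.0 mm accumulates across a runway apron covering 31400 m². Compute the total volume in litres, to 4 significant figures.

1 mm over 1 m² is 1 L, so volume = 25 × 31400 = 785000 L.

785000 litres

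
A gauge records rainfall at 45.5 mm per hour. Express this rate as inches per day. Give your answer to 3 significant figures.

43.0 in/day

45.5 mm/hour × 0.0393701 in/mm × 24 hour/day = 43.0 in/day.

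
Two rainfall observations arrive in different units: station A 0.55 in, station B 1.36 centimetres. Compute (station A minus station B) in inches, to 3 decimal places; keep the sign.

0.015 in

station B: 1.36 cm = 0.53543 in.
Difference: 0.55000 − 0.53543 = 0.015 in.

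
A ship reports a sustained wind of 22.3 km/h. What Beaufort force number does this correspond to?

22.3 km/h = 6.2 m/s, which is Beaufort 4 (moderate breeze, 5.5–7.9 m/s).

Beaufort force 4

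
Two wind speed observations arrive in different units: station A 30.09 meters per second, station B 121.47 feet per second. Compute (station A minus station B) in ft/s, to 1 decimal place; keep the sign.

-22.7 ft/s

station A: 30.09 m/s = 98.7205 ft/s.
Difference: 98.7205 − 121.4700 = -22.7 ft/s.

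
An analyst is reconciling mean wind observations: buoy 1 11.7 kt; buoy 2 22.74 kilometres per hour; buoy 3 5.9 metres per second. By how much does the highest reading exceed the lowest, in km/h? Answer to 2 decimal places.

buoy 1: 11.7 kt = 21.6684 km/h.
buoy 3: 5.9 m/s = 21.2400 km/h.
Spread: 22.7400 − 21.2400 = 1.50 km/h.

1.50 km/h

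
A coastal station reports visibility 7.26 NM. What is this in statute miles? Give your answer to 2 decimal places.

1 nmi = 1.15078 SM, so 7.26 × 1.15078 = 8.35 SM.

8.35 SM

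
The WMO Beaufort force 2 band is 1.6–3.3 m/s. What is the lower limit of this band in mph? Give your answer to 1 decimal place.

3.6 mph

1.6–3.3 m/s × 2.237 = 3.6–7.4 mph.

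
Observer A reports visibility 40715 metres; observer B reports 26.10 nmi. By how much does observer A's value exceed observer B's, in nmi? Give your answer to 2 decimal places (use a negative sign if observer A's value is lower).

-4.12 nmi

observer A: 40715 m = 21.9843 nmi.
Difference: 21.9843 − 26.1000 = -4.12 nmi.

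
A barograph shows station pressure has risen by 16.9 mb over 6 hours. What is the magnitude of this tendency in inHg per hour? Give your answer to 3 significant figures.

16.9 mb / 6 h × 0.02953 inHg/mb = 0.0832 inHg/h.

0.0832 inHg per hour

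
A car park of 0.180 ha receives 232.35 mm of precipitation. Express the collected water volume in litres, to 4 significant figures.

Area: 0.180 ha = 1800 m².
1 mm over 1 m² is 1 L, so volume = 232.35 × 1800 = 418230 L ≈ 418200 L.

418200 litres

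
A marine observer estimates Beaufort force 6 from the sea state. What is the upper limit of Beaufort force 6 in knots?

Beaufort 6 (strong breeze) spans 22–27 knots.

27 kt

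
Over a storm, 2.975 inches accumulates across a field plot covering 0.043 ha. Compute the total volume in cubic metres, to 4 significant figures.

Depth: 2.975 in × 25.4 = 75.565 mm.
Area: 0.043 ha = 430 m².
1 mm over 1 m² is 1 L, so volume = 75.565 × 430 = 32492.95 L = 32.49 m³.

32.49 cubic metres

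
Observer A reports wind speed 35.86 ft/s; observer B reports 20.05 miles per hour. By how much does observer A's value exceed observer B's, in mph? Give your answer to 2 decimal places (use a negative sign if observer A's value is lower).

4.40 mph

observer A: 35.86 ft/s = 24.4500 mph.
Difference: 24.4500 − 20.0500 = 4.40 mph.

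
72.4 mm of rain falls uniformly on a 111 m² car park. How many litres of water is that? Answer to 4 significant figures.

8036 litres

1 mm over 1 m² is 1 L, so volume = 72.4 × 111 = 8036.4 L ≈ 8036 L.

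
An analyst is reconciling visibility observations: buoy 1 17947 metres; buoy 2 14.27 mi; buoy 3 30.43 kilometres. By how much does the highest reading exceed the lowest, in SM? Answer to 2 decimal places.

buoy 1: 17947 m = 11.1517 SM.
buoy 3: 30.43 km = 18.9083 SM.
Spread: 18.9083 − 11.1517 = 7.76 SM.

7.76 SM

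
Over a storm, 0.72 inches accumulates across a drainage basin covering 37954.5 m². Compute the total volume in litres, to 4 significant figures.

Depth: 0.72 in × 25.4 = 18.288 mm.
1 mm over 1 m² is 1 L, so volume = 18.288 × 37954.5 = 694111.9 L ≈ 694100 L.

694100 litres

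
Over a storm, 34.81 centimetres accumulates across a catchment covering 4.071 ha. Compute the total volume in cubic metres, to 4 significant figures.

14170 cubic metres

Depth: 34.81 cm × 10 = 348.1 mm.
Area: 4.071 ha = 40710 m².
1 mm over 1 m² is 1 L, so volume = 348.1 × 40710 = 14171151 L = 14170 m³.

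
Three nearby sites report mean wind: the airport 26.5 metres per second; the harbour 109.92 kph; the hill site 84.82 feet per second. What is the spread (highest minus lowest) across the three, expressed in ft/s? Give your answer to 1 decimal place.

the airport: 26.5 m/s = 86.942 ft/s.
the harbour: 109.92 km/h = 100.175 ft/s.
Spread: 100.175 − 84.820 = 15.4 ft/s.

15.4 ft/s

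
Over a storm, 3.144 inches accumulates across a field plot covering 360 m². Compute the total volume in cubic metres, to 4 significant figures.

28.75 cubic metres

Depth: 3.144 in × 25.4 = 79.8576 mm.
1 mm over 1 m² is 1 L, so volume = 79.8576 × 360 = 28748.736 L = 28.75 m³.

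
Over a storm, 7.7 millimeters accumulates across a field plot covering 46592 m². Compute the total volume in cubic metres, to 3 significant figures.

1 mm over 1 m² is 1 L, so volume = 7.7 × 46592 = 358758.4 L = 359 m³.

359 cubic metres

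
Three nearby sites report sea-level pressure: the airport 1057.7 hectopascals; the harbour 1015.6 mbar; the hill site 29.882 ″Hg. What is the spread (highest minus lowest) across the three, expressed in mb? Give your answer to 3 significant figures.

45.8 mb

the airport: 1057.7 hPa = 1057.700 mb.
the hill site: 29.882 inHg = 1011.921 mb.
Spread: 1057.700 − 1011.921 = 45.8 mb.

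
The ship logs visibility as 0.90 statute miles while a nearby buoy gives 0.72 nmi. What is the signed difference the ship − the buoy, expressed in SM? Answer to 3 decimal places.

the buoy: 0.72 nmi = 0.82856 SM.
Difference: 0.90000 − 0.82856 = 0.071 SM.

0.071 SM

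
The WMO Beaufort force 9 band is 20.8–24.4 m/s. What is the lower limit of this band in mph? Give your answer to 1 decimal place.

46.5 mph

20.8–24.4 m/s × 2.237 = 46.5–54.6 mph.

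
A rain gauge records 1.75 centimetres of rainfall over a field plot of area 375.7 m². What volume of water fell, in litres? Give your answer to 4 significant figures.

Depth: 1.75 cm × 10 = 17.5 mm.
1 mm over 1 m² is 1 L, so volume = 17.5 × 375.7 = 6574.75 L ≈ 6575 L.

6575 litres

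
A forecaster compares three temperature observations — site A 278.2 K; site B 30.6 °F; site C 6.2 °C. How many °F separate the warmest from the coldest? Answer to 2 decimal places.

site A: 278.2 K = 5.050 °C.
site B: 30.6 °F = -0.778 °C.
Spread: 6.200 − (-0.778) = 6.978 °C = 12.56 °F.

12.56 °F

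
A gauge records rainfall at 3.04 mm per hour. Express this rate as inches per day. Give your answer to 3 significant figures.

2.87 in/day

3.04 mm/hour × 0.0393701 in/mm × 24 hour/day = 2.87 in/day.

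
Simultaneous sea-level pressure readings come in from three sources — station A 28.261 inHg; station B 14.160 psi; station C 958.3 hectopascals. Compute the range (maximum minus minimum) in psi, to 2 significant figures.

0.28 psi

station A: 28.261 inHg = 13.8805 psi.
station C: 958.3 hPa = 13.8990 psi.
Spread: 14.1600 − 13.8805 = 0.28 psi.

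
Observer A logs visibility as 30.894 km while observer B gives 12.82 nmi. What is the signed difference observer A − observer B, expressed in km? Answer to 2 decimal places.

observer B: 12.82 nmi = 23.7426 km.
Difference: 30.8940 − 23.7426 = 7.15 km.

7.15 km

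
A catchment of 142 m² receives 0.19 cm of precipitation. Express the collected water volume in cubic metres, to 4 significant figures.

0.2698 cubic metres

Depth: 0.19 cm × 10 = 1.9 mm.
1 mm over 1 m² is 1 L, so volume = 1.9 × 142 = 269.8 L = 0.2698 m³.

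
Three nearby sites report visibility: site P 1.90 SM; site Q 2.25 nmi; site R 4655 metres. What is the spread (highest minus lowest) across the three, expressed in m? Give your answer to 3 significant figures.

site P: 1.90 SM = 3057.75 m.
site Q: 2.25 nmi = 4167.00 m.
Spread: 4655.00 − 3057.75 = 1600 m.

1600 m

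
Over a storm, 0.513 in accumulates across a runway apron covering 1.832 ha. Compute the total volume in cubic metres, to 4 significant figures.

Depth: 0.513 in × 25.4 = 13.0302 mm.
Area: 1.832 ha = 18320 m².
1 mm over 1 m² is 1 L, so volume = 13.0302 × 18320 = 238713.26 L = 238.7 m³.

238.7 cubic metres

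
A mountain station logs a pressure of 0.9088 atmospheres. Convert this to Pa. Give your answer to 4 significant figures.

92080 Pa

1 atm = 101325 Pa, so 0.9088 × 101325 = 92080 Pa.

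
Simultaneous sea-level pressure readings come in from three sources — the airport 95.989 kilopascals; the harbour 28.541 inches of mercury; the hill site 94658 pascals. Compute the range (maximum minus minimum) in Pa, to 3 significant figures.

1990 Pa

the airport: 95.989 kPa = 95989.00 Pa.
the harbour: 28.541 inHg = 96650.93 Pa.
Spread: 96650.93 − 94658.00 = 1990 Pa.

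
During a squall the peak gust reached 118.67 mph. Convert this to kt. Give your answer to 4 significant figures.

103.1 kt

1 mph = 0.868976 kt, so 118.67 × 0.868976 = 103.1 kt.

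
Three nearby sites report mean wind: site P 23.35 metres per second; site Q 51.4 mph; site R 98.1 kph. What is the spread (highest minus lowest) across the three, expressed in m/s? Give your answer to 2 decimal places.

4.27 m/s

site Q: 51.4 mph = 22.9779 m/s.
site R: 98.1 km/h = 27.2500 m/s.
Spread: 27.2500 − 22.9779 = 4.27 m/s.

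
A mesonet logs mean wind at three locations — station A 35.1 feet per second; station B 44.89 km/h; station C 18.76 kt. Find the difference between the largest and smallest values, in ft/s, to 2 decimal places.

station B: 44.89 km/h = 40.9103 ft/s.
station C: 18.76 kt = 31.6633 ft/s.
Spread: 40.9103 − 31.6633 = 9.25 ft/s.

9.25 ft/s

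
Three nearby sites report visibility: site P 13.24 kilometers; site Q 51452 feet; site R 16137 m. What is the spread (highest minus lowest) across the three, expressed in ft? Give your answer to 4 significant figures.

site P: 13.24 km = 43438.32 ft.
site R: 16137 m = 52942.91 ft.
Spread: 52942.91 − 43438.32 = 9505 ft.

9505 ft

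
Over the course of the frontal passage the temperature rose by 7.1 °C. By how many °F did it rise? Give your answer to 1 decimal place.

For a temperature change the 32° offset cancels: Δ°F = 7.1 × 1.8 = 12.8 °F.

12.8 °F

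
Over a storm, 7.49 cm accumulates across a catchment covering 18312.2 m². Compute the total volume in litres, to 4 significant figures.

1372000 litres

Depth: 7.49 cm × 10 = 74.9 mm.
1 mm over 1 m² is 1 L, so volume = 74.9 × 18312.2 = 1371583.8 L ≈ 1372000 L.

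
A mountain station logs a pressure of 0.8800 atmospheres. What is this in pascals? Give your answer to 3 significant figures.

1 atm = 101325 Pa, so 0.8800 × 101325 = 89200 Pa.

89200 Pa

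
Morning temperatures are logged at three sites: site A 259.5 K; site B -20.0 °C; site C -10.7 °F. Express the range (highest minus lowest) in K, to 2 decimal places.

site A: 259.5 K = -13.650 °C.
site C: -10.7 °F = -23.722 °C.
Spread: (-13.650) − (-23.722) = 10.072 °C.

10.07 K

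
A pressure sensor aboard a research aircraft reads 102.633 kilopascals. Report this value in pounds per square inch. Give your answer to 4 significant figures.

14.89 psi

1 kPa = 0.145038 psi, so 102.633 × 0.145038 = 14.89 psi.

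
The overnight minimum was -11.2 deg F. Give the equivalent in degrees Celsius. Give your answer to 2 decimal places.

-24.00 °C

°C = (°F − 32) × 5/9 = (-11.2 − 32) / 1.8 = -24.00 °C.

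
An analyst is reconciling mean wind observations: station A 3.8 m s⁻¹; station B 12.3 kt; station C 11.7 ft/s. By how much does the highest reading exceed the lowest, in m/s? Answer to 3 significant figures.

2.76 m/s

station B: 12.3 kt = 6.3277 m/s.
station C: 11.7 ft/s = 3.5662 m/s.
Spread: 6.3277 − 3.5662 = 2.76 m/s.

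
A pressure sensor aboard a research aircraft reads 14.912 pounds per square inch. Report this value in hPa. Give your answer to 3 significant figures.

1 psi = 68.9476 hPa, so 14.912 × 68.9476 = 1030 hPa.

1030 hPa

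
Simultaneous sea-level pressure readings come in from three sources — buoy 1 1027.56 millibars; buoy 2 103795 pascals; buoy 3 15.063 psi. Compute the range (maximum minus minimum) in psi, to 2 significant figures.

buoy 1: 1027.56 mb = 14.9035 psi.
buoy 2: 103795 Pa = 15.0542 psi.
Spread: 15.0630 − 14.9035 = 0.16 psi.

0.16 psi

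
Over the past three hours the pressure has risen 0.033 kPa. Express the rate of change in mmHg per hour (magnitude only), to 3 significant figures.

0.0825 mmHg per hour

0.033 kPa / 3 h × 7.50062 mmHg/kPa = 0.0825 mmHg/h.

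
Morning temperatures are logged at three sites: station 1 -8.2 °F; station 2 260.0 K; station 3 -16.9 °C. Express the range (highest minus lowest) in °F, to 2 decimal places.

16.53 °F

station 1: -8.2 °F = -22.333 °C.
station 2: 260.0 K = -13.150 °C.
Spread: (-13.150) − (-22.333) = 9.183 °C = 16.53 °F.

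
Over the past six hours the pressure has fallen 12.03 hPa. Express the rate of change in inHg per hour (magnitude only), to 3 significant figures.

0.0592 inHg per hour

12.03 hPa / 6 h × 0.02953 inHg/hPa = 0.0592 inHg/h.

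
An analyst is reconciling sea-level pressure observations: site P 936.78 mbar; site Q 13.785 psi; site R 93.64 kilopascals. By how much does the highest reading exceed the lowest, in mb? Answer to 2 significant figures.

site Q: 13.785 psi = 950.44 mb.
site R: 93.64 kPa = 936.40 mb.
Spread: 950.44 − 936.40 = 14 mb.

14 mb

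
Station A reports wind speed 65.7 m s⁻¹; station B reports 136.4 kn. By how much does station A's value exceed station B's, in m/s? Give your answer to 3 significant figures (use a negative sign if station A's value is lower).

-4.47 m/s

station B: 136.4 kt = 70.1702 m/s.
Difference: 65.7000 − 70.1702 = -4.47 m/s.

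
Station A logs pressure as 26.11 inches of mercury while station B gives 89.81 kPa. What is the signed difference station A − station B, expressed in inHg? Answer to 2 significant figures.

station B: 89.81 kPa = 26.5209 inHg.
Difference: 26.1100 − 26.5209 = -0.41 inHg.

-0.41 inHg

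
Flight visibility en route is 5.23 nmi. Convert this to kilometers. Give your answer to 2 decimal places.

9.69 km

1 nmi = 1.852 km, so 5.23 × 1.852 = 9.69 km.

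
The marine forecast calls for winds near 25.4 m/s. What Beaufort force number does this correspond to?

Beaufort force 10

25.4 m/s lies in the Beaufort 10 band (storm, 24.5–28.4 m/s).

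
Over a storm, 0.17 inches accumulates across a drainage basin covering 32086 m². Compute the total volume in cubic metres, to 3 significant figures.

Depth: 0.17 in × 25.4 = 4.318 mm.
1 mm over 1 m² is 1 L, so volume = 4.318 × 32086 = 138547.35 L = 139 m³.

139 cubic metres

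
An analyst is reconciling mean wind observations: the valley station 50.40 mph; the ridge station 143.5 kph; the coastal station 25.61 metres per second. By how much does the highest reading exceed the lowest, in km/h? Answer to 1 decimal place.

62.4 km/h

the valley station: 50.40 mph = 81.111 km/h.
the coastal station: 25.61 m/s = 92.196 km/h.
Spread: 143.500 − 81.111 = 62.4 km/h.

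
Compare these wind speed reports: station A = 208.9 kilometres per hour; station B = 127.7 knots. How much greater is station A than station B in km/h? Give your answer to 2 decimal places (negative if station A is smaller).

station B: 127.7 kt = 236.5004 km/h.
Difference: 208.9000 − 236.5004 = -27.60 km/h.

-27.60 km/h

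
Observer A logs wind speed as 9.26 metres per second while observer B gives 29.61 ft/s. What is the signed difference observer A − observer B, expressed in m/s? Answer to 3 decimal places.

observer B: 29.61 ft/s = 9.02513 m/s.
Difference: 9.26000 − 9.02513 = 0.235 m/s.

0.235 m/s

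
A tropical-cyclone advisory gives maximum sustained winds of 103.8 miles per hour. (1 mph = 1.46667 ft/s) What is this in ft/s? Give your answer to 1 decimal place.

152.2 ft/s

1 mph = 1.46667 ft/s, so 103.8 × 1.46667 = 152.2 ft/s.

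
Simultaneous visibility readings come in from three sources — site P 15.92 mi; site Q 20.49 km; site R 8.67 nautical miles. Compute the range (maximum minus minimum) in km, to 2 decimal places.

9.56 km

site P: 15.92 SM = 25.6208 km.
site R: 8.67 nmi = 16.0568 km.
Spread: 25.6208 − 16.0568 = 9.56 km.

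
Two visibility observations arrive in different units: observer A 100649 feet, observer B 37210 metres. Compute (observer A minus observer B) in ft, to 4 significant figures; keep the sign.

-21430 ft

observer B: 37210 m = 122080.05 ft.
Difference: 100649.00 − 122080.05 = -21430 ft.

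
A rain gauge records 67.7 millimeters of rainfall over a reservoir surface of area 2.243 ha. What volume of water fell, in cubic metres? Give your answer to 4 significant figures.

Area: 2.243 ha = 22430 m².
1 mm over 1 m² is 1 L, so volume = 67.7 × 22430 = 1518511 L = 1519 m³.

1519 cubic metres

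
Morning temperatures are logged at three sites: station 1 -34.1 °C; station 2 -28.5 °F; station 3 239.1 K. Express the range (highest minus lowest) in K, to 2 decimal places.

station 2: -28.5 °F = -33.611 °C.
station 3: 239.1 K = -34.050 °C.
Spread: (-33.611) − (-34.100) = 0.489 °C.

0.49 K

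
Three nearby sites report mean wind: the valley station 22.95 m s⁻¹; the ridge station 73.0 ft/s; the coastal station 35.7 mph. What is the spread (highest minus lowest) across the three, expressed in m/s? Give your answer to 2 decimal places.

the ridge station: 73.0 ft/s = 22.2504 m/s.
the coastal station: 35.7 mph = 15.9593 m/s.
Spread: 22.9500 − 15.9593 = 6.99 m/s.

6.99 m/s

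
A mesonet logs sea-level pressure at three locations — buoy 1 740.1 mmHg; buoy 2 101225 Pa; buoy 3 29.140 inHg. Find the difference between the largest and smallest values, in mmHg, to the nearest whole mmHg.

buoy 2: 101225 Pa = 759.25 mmHg.
buoy 3: 29.140 inHg = 740.16 mmHg.
Spread: 759.25 − 740.10 = 19 mmHg.

19 mmHg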